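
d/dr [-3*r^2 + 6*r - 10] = 6 - 6*r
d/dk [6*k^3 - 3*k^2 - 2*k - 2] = 18*k^2 - 6*k - 2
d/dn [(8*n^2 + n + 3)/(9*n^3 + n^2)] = 2*(-36*n^3 - 9*n^2 - 41*n - 3)/(n^3*(81*n^2 + 18*n + 1))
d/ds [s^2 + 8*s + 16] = 2*s + 8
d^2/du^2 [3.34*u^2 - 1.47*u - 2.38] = 6.68000000000000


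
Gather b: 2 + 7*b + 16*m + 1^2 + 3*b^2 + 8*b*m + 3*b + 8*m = 3*b^2 + b*(8*m + 10) + 24*m + 3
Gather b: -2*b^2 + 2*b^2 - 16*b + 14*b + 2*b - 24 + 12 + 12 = 0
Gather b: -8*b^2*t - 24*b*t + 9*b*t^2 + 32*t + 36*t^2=-8*b^2*t + b*(9*t^2 - 24*t) + 36*t^2 + 32*t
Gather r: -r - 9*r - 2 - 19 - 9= -10*r - 30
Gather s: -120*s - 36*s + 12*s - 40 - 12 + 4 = -144*s - 48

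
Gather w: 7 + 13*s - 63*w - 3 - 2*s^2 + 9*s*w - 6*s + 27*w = -2*s^2 + 7*s + w*(9*s - 36) + 4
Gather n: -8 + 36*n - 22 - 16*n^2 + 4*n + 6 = -16*n^2 + 40*n - 24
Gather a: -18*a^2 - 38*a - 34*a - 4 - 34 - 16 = -18*a^2 - 72*a - 54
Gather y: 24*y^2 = 24*y^2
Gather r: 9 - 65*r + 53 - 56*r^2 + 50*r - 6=-56*r^2 - 15*r + 56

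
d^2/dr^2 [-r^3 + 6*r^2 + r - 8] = 12 - 6*r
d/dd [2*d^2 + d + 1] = 4*d + 1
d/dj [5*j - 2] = 5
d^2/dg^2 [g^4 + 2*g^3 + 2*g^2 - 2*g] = 12*g^2 + 12*g + 4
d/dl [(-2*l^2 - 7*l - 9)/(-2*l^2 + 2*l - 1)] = (-18*l^2 - 32*l + 25)/(4*l^4 - 8*l^3 + 8*l^2 - 4*l + 1)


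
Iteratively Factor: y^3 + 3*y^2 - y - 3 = (y - 1)*(y^2 + 4*y + 3) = (y - 1)*(y + 1)*(y + 3)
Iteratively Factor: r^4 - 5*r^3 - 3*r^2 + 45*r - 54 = (r - 3)*(r^3 - 2*r^2 - 9*r + 18) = (r - 3)*(r - 2)*(r^2 - 9) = (r - 3)*(r - 2)*(r + 3)*(r - 3)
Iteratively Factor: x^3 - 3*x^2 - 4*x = (x - 4)*(x^2 + x) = x*(x - 4)*(x + 1)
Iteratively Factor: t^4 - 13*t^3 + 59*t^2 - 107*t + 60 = (t - 4)*(t^3 - 9*t^2 + 23*t - 15) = (t - 5)*(t - 4)*(t^2 - 4*t + 3) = (t - 5)*(t - 4)*(t - 3)*(t - 1)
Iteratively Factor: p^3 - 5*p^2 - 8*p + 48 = (p - 4)*(p^2 - p - 12) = (p - 4)*(p + 3)*(p - 4)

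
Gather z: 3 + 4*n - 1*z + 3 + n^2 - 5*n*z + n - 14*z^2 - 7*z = n^2 + 5*n - 14*z^2 + z*(-5*n - 8) + 6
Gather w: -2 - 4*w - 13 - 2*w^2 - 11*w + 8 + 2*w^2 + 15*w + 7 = 0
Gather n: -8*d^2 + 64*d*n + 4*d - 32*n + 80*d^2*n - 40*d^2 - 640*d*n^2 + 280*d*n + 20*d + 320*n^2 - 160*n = -48*d^2 + 24*d + n^2*(320 - 640*d) + n*(80*d^2 + 344*d - 192)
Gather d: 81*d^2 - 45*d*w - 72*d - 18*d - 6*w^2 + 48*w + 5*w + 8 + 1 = 81*d^2 + d*(-45*w - 90) - 6*w^2 + 53*w + 9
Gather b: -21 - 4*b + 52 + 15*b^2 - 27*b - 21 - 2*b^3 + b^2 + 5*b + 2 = -2*b^3 + 16*b^2 - 26*b + 12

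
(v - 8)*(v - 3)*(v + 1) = v^3 - 10*v^2 + 13*v + 24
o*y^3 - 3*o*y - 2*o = (y - 2)*(y + 1)*(o*y + o)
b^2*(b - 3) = b^3 - 3*b^2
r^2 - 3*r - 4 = (r - 4)*(r + 1)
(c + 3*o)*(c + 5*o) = c^2 + 8*c*o + 15*o^2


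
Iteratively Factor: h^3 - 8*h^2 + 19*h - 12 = (h - 4)*(h^2 - 4*h + 3) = (h - 4)*(h - 3)*(h - 1)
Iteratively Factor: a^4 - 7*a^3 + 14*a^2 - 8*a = (a - 1)*(a^3 - 6*a^2 + 8*a) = a*(a - 1)*(a^2 - 6*a + 8) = a*(a - 4)*(a - 1)*(a - 2)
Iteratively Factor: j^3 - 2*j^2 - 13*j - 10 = (j + 2)*(j^2 - 4*j - 5) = (j + 1)*(j + 2)*(j - 5)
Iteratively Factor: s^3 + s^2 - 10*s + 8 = (s - 1)*(s^2 + 2*s - 8) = (s - 2)*(s - 1)*(s + 4)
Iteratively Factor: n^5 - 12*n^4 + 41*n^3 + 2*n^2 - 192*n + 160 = (n - 4)*(n^4 - 8*n^3 + 9*n^2 + 38*n - 40) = (n - 4)*(n + 2)*(n^3 - 10*n^2 + 29*n - 20) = (n - 4)^2*(n + 2)*(n^2 - 6*n + 5) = (n - 5)*(n - 4)^2*(n + 2)*(n - 1)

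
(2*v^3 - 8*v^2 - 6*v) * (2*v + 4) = 4*v^4 - 8*v^3 - 44*v^2 - 24*v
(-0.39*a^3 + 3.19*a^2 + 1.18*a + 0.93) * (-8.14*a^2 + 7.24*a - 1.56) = 3.1746*a^5 - 28.7902*a^4 + 14.0988*a^3 - 4.0034*a^2 + 4.8924*a - 1.4508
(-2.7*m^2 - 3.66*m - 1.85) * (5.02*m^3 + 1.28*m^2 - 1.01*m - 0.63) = -13.554*m^5 - 21.8292*m^4 - 11.2448*m^3 + 3.0296*m^2 + 4.1743*m + 1.1655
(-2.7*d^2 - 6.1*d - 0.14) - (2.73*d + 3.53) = -2.7*d^2 - 8.83*d - 3.67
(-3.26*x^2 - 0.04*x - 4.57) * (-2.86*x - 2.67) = 9.3236*x^3 + 8.8186*x^2 + 13.177*x + 12.2019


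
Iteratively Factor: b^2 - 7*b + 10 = (b - 5)*(b - 2)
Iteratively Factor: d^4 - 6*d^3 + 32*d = (d - 4)*(d^3 - 2*d^2 - 8*d) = (d - 4)^2*(d^2 + 2*d) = d*(d - 4)^2*(d + 2)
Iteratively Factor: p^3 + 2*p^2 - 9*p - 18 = (p - 3)*(p^2 + 5*p + 6) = (p - 3)*(p + 3)*(p + 2)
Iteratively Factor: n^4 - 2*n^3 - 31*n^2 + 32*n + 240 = (n + 4)*(n^3 - 6*n^2 - 7*n + 60) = (n + 3)*(n + 4)*(n^2 - 9*n + 20) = (n - 4)*(n + 3)*(n + 4)*(n - 5)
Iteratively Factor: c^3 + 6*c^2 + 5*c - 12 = (c - 1)*(c^2 + 7*c + 12) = (c - 1)*(c + 4)*(c + 3)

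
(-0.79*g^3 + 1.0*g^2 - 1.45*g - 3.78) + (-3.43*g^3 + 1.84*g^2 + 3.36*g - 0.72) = -4.22*g^3 + 2.84*g^2 + 1.91*g - 4.5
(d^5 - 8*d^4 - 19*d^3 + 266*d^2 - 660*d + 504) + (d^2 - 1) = d^5 - 8*d^4 - 19*d^3 + 267*d^2 - 660*d + 503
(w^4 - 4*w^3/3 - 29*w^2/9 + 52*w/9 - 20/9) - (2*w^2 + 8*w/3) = w^4 - 4*w^3/3 - 47*w^2/9 + 28*w/9 - 20/9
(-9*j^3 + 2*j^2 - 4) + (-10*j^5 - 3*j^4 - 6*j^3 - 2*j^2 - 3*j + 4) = -10*j^5 - 3*j^4 - 15*j^3 - 3*j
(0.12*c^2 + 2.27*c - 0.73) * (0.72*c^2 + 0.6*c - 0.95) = 0.0864*c^4 + 1.7064*c^3 + 0.7224*c^2 - 2.5945*c + 0.6935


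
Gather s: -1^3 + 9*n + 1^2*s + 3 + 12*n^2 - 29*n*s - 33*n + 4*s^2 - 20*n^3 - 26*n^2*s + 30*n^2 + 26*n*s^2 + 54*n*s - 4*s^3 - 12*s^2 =-20*n^3 + 42*n^2 - 24*n - 4*s^3 + s^2*(26*n - 8) + s*(-26*n^2 + 25*n + 1) + 2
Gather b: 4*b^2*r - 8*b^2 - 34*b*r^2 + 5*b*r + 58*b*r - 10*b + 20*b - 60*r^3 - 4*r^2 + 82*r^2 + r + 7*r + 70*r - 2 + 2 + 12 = b^2*(4*r - 8) + b*(-34*r^2 + 63*r + 10) - 60*r^3 + 78*r^2 + 78*r + 12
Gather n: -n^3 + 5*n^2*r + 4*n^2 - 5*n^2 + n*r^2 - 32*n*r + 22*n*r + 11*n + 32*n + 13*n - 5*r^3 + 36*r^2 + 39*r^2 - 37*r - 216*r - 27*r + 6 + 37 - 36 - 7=-n^3 + n^2*(5*r - 1) + n*(r^2 - 10*r + 56) - 5*r^3 + 75*r^2 - 280*r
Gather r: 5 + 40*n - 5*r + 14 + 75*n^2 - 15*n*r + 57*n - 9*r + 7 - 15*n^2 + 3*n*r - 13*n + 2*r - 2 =60*n^2 + 84*n + r*(-12*n - 12) + 24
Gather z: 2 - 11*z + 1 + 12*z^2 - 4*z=12*z^2 - 15*z + 3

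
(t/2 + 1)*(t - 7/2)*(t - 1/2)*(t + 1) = t^4/2 - t^3/2 - 33*t^2/8 - 11*t/8 + 7/4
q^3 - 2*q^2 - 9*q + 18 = (q - 3)*(q - 2)*(q + 3)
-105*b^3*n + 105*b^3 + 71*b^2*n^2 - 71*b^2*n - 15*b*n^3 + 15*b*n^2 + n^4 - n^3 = (-7*b + n)*(-5*b + n)*(-3*b + n)*(n - 1)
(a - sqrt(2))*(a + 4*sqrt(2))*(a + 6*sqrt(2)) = a^3 + 9*sqrt(2)*a^2 + 28*a - 48*sqrt(2)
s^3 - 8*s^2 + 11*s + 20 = (s - 5)*(s - 4)*(s + 1)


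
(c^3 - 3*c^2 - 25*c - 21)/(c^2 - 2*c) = (c^3 - 3*c^2 - 25*c - 21)/(c*(c - 2))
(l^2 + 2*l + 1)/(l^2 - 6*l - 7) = (l + 1)/(l - 7)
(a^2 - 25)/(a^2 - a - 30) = (a - 5)/(a - 6)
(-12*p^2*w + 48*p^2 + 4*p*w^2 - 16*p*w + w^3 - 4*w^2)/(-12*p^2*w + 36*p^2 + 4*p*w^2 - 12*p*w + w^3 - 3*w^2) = (w - 4)/(w - 3)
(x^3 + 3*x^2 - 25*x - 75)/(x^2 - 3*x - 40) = (x^2 - 2*x - 15)/(x - 8)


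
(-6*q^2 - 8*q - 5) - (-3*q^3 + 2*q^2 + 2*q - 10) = 3*q^3 - 8*q^2 - 10*q + 5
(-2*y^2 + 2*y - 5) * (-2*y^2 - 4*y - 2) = 4*y^4 + 4*y^3 + 6*y^2 + 16*y + 10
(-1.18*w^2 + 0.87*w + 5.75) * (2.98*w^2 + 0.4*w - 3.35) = -3.5164*w^4 + 2.1206*w^3 + 21.436*w^2 - 0.6145*w - 19.2625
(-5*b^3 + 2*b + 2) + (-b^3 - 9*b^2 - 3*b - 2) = -6*b^3 - 9*b^2 - b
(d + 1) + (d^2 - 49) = d^2 + d - 48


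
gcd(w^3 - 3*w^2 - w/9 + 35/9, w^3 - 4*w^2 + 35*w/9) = w^2 - 4*w + 35/9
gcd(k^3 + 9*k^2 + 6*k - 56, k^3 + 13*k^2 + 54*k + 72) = k + 4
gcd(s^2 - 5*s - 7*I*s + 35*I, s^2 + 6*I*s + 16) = 1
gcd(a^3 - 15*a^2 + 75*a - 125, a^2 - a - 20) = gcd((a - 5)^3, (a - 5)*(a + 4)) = a - 5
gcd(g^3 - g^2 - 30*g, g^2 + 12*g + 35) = g + 5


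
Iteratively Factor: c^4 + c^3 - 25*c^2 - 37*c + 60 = (c - 5)*(c^3 + 6*c^2 + 5*c - 12) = (c - 5)*(c + 4)*(c^2 + 2*c - 3) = (c - 5)*(c + 3)*(c + 4)*(c - 1)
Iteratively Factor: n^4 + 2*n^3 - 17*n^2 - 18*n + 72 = (n - 3)*(n^3 + 5*n^2 - 2*n - 24) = (n - 3)*(n - 2)*(n^2 + 7*n + 12) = (n - 3)*(n - 2)*(n + 3)*(n + 4)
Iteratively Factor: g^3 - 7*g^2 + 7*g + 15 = (g - 5)*(g^2 - 2*g - 3) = (g - 5)*(g - 3)*(g + 1)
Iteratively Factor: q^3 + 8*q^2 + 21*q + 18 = (q + 3)*(q^2 + 5*q + 6) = (q + 3)^2*(q + 2)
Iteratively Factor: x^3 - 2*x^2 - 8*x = (x - 4)*(x^2 + 2*x) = x*(x - 4)*(x + 2)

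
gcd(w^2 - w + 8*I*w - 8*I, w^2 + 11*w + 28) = 1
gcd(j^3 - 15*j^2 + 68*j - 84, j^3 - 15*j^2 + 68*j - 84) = j^3 - 15*j^2 + 68*j - 84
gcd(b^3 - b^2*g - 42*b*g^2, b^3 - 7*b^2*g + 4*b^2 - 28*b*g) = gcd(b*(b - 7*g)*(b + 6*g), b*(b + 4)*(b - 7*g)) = b^2 - 7*b*g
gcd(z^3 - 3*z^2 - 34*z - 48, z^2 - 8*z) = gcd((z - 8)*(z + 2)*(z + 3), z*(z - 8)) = z - 8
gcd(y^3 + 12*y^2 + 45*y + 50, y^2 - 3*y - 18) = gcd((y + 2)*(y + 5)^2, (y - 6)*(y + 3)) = 1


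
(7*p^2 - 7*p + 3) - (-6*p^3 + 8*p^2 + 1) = 6*p^3 - p^2 - 7*p + 2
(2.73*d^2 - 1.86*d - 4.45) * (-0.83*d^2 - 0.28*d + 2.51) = -2.2659*d^4 + 0.7794*d^3 + 11.0666*d^2 - 3.4226*d - 11.1695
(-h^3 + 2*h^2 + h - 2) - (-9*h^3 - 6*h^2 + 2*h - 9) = 8*h^3 + 8*h^2 - h + 7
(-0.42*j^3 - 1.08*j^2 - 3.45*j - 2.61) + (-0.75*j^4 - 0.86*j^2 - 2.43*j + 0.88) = -0.75*j^4 - 0.42*j^3 - 1.94*j^2 - 5.88*j - 1.73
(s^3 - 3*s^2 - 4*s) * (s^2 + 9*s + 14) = s^5 + 6*s^4 - 17*s^3 - 78*s^2 - 56*s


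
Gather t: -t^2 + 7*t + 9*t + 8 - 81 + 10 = -t^2 + 16*t - 63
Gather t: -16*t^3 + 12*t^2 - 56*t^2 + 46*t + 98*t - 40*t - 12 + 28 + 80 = -16*t^3 - 44*t^2 + 104*t + 96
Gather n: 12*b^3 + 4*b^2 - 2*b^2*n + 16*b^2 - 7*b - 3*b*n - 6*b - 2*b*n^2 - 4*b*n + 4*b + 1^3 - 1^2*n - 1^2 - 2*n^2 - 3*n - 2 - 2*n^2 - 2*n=12*b^3 + 20*b^2 - 9*b + n^2*(-2*b - 4) + n*(-2*b^2 - 7*b - 6) - 2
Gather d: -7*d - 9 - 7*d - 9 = -14*d - 18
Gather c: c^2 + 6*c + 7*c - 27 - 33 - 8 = c^2 + 13*c - 68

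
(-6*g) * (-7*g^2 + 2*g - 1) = 42*g^3 - 12*g^2 + 6*g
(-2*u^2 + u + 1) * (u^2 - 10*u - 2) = -2*u^4 + 21*u^3 - 5*u^2 - 12*u - 2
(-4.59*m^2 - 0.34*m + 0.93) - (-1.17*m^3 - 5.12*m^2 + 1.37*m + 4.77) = 1.17*m^3 + 0.53*m^2 - 1.71*m - 3.84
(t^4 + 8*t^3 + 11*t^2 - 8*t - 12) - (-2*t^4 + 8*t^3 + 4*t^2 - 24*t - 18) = 3*t^4 + 7*t^2 + 16*t + 6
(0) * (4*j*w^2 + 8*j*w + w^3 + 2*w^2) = 0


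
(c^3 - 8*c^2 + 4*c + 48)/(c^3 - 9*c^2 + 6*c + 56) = (c - 6)/(c - 7)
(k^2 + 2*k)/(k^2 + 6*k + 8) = k/(k + 4)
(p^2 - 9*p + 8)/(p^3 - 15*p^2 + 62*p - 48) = 1/(p - 6)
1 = 1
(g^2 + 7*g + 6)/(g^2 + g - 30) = (g + 1)/(g - 5)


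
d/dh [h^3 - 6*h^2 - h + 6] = 3*h^2 - 12*h - 1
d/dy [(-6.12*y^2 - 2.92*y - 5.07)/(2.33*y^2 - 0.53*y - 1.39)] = (10.0472*y^2 + 40.6398*y + 1.3717)/(5.4289*y^4 - 2.4698*y^3 - 6.1965*y^2 + 1.4734*y + 1.9321)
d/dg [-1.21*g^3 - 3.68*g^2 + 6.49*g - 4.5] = -3.63*g^2 - 7.36*g + 6.49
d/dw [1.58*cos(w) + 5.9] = -1.58*sin(w)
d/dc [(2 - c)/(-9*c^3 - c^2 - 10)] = (9*c^3 + c^2 - c*(c - 2)*(27*c + 2) + 10)/(9*c^3 + c^2 + 10)^2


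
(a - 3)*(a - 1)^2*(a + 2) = a^4 - 3*a^3 - 3*a^2 + 11*a - 6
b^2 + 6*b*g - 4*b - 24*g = (b - 4)*(b + 6*g)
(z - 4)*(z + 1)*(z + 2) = z^3 - z^2 - 10*z - 8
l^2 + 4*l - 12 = (l - 2)*(l + 6)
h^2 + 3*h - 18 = (h - 3)*(h + 6)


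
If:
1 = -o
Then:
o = -1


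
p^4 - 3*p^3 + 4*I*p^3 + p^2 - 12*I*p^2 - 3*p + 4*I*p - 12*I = (p - 3)*(p - I)*(p + I)*(p + 4*I)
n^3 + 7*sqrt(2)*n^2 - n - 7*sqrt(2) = (n - 1)*(n + 1)*(n + 7*sqrt(2))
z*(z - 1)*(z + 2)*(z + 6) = z^4 + 7*z^3 + 4*z^2 - 12*z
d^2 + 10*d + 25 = (d + 5)^2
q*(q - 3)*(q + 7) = q^3 + 4*q^2 - 21*q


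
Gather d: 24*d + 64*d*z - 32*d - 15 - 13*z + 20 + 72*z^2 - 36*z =d*(64*z - 8) + 72*z^2 - 49*z + 5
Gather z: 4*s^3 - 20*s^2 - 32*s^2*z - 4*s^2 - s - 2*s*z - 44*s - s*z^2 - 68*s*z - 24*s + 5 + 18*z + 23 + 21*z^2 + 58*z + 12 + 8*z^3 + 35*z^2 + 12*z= 4*s^3 - 24*s^2 - 69*s + 8*z^3 + z^2*(56 - s) + z*(-32*s^2 - 70*s + 88) + 40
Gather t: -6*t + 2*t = -4*t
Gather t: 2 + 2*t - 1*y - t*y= t*(2 - y) - y + 2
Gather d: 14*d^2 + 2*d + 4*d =14*d^2 + 6*d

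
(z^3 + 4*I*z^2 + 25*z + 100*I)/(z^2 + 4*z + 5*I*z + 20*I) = (z^2 - I*z + 20)/(z + 4)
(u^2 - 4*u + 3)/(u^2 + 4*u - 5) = (u - 3)/(u + 5)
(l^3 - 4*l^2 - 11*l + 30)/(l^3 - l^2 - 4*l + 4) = (l^2 - 2*l - 15)/(l^2 + l - 2)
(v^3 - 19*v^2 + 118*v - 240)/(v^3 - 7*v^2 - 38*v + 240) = (v - 6)/(v + 6)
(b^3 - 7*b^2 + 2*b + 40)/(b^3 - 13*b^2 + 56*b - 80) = (b + 2)/(b - 4)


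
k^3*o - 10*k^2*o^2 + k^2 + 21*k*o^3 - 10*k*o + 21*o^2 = (k - 7*o)*(k - 3*o)*(k*o + 1)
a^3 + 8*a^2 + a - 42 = (a - 2)*(a + 3)*(a + 7)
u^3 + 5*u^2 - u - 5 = (u - 1)*(u + 1)*(u + 5)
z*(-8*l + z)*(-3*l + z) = 24*l^2*z - 11*l*z^2 + z^3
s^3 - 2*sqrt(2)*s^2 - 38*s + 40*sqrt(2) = (s - 5*sqrt(2))*(s - sqrt(2))*(s + 4*sqrt(2))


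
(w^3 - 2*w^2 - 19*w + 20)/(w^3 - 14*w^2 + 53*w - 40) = (w + 4)/(w - 8)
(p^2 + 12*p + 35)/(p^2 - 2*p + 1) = (p^2 + 12*p + 35)/(p^2 - 2*p + 1)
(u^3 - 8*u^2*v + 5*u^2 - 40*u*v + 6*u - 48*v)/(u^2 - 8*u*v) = u + 5 + 6/u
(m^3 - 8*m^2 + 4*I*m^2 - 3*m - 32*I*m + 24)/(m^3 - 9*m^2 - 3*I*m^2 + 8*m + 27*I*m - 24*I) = (m^2 + 4*I*m - 3)/(m^2 - m*(1 + 3*I) + 3*I)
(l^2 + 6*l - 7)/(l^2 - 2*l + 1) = (l + 7)/(l - 1)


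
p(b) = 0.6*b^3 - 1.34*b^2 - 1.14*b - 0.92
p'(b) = 1.8*b^2 - 2.68*b - 1.14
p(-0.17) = -0.77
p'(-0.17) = -0.63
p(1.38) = -3.47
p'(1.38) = -1.41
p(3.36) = 2.88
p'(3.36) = 10.18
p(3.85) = 9.07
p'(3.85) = 15.22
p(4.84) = 30.20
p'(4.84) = 28.05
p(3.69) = 6.77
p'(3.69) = 13.48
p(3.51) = 4.52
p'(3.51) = 11.63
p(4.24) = 15.89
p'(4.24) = 19.86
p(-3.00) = -25.76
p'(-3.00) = 23.10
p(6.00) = 73.60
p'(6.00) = 47.58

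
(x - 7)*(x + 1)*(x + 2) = x^3 - 4*x^2 - 19*x - 14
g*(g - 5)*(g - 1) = g^3 - 6*g^2 + 5*g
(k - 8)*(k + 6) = k^2 - 2*k - 48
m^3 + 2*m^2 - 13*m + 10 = (m - 2)*(m - 1)*(m + 5)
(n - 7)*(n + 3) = n^2 - 4*n - 21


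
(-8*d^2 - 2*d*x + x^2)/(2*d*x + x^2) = (-4*d + x)/x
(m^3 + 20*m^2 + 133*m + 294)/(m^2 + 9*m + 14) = (m^2 + 13*m + 42)/(m + 2)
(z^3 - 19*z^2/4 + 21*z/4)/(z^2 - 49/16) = 4*z*(z - 3)/(4*z + 7)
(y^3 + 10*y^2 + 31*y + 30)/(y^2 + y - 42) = (y^3 + 10*y^2 + 31*y + 30)/(y^2 + y - 42)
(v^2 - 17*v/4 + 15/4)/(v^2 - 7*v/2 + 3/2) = (4*v - 5)/(2*(2*v - 1))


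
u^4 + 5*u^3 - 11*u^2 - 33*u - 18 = (u - 3)*(u + 1)^2*(u + 6)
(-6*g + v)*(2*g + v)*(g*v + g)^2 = -12*g^4*v^2 - 24*g^4*v - 12*g^4 - 4*g^3*v^3 - 8*g^3*v^2 - 4*g^3*v + g^2*v^4 + 2*g^2*v^3 + g^2*v^2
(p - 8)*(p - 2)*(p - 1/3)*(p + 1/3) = p^4 - 10*p^3 + 143*p^2/9 + 10*p/9 - 16/9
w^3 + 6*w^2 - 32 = (w - 2)*(w + 4)^2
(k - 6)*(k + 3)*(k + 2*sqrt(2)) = k^3 - 3*k^2 + 2*sqrt(2)*k^2 - 18*k - 6*sqrt(2)*k - 36*sqrt(2)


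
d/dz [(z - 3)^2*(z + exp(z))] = (z - 3)*(2*z + (z - 3)*(exp(z) + 1) + 2*exp(z))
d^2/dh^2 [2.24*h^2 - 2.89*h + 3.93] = 4.48000000000000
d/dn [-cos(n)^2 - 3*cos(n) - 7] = (2*cos(n) + 3)*sin(n)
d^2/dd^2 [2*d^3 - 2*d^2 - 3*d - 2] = 12*d - 4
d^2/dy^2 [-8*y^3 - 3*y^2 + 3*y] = -48*y - 6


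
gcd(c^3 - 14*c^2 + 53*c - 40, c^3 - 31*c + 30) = c^2 - 6*c + 5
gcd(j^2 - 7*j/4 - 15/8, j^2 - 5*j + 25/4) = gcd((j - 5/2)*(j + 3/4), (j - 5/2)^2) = j - 5/2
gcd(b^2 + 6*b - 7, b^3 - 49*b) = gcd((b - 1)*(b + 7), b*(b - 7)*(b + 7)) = b + 7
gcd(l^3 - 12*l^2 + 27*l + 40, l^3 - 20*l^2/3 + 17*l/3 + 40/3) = l^2 - 4*l - 5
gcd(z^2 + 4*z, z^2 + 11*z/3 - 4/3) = z + 4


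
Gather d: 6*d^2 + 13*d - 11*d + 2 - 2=6*d^2 + 2*d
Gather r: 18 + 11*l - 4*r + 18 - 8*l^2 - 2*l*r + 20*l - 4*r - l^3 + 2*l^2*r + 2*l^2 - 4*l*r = -l^3 - 6*l^2 + 31*l + r*(2*l^2 - 6*l - 8) + 36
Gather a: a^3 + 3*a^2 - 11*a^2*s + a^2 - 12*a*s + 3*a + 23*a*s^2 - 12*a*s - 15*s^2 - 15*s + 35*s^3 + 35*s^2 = a^3 + a^2*(4 - 11*s) + a*(23*s^2 - 24*s + 3) + 35*s^3 + 20*s^2 - 15*s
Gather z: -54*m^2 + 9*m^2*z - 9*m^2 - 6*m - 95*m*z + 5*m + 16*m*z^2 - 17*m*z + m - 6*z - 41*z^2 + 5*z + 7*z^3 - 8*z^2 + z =-63*m^2 + 7*z^3 + z^2*(16*m - 49) + z*(9*m^2 - 112*m)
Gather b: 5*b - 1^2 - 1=5*b - 2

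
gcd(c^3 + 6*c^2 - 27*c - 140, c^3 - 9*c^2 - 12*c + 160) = c^2 - c - 20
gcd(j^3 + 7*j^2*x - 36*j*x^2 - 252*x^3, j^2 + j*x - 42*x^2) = -j^2 - j*x + 42*x^2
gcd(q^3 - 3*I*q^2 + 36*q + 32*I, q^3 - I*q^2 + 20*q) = q + 4*I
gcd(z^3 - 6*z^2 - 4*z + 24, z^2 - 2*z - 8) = z + 2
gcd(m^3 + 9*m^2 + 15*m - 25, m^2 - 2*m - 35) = m + 5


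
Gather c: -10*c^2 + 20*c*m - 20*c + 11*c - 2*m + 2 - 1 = -10*c^2 + c*(20*m - 9) - 2*m + 1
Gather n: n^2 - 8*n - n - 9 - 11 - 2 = n^2 - 9*n - 22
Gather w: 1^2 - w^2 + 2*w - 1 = -w^2 + 2*w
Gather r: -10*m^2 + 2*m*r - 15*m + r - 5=-10*m^2 - 15*m + r*(2*m + 1) - 5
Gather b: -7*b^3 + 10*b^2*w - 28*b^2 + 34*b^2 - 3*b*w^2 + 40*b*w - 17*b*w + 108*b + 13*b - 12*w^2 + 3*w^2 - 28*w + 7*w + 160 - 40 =-7*b^3 + b^2*(10*w + 6) + b*(-3*w^2 + 23*w + 121) - 9*w^2 - 21*w + 120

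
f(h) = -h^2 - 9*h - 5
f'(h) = -2*h - 9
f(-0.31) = -2.31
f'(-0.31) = -8.38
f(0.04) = -5.36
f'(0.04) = -9.08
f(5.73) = -89.40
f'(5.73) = -20.46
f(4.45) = -64.85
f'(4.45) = -17.90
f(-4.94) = 15.06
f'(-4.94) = 0.88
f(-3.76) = 14.70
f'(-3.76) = -1.48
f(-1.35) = 5.33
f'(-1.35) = -6.30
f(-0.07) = -4.37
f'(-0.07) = -8.86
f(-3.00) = 13.00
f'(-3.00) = -3.00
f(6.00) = -95.00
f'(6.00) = -21.00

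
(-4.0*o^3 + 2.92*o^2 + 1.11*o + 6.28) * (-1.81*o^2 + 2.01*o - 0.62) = 7.24*o^5 - 13.3252*o^4 + 6.3401*o^3 - 10.9461*o^2 + 11.9346*o - 3.8936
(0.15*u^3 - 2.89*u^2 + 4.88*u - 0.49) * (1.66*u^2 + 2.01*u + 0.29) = 0.249*u^5 - 4.4959*u^4 + 2.3354*u^3 + 8.1573*u^2 + 0.4303*u - 0.1421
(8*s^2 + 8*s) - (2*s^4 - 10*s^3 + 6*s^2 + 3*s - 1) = -2*s^4 + 10*s^3 + 2*s^2 + 5*s + 1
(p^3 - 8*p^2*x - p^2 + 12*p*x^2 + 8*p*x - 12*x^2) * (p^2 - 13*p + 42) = p^5 - 8*p^4*x - 14*p^4 + 12*p^3*x^2 + 112*p^3*x + 55*p^3 - 168*p^2*x^2 - 440*p^2*x - 42*p^2 + 660*p*x^2 + 336*p*x - 504*x^2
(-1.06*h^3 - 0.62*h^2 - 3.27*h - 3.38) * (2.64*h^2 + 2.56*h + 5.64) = -2.7984*h^5 - 4.3504*h^4 - 16.1984*h^3 - 20.7912*h^2 - 27.0956*h - 19.0632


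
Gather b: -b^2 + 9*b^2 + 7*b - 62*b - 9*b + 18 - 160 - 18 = 8*b^2 - 64*b - 160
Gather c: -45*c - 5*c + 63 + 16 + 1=80 - 50*c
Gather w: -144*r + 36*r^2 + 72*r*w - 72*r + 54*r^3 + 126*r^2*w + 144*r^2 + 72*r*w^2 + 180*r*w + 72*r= 54*r^3 + 180*r^2 + 72*r*w^2 - 144*r + w*(126*r^2 + 252*r)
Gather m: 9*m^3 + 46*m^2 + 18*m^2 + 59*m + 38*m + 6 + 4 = 9*m^3 + 64*m^2 + 97*m + 10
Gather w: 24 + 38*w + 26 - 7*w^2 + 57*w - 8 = -7*w^2 + 95*w + 42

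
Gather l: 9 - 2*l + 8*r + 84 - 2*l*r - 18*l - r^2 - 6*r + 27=l*(-2*r - 20) - r^2 + 2*r + 120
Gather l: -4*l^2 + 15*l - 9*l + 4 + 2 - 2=-4*l^2 + 6*l + 4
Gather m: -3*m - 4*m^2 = -4*m^2 - 3*m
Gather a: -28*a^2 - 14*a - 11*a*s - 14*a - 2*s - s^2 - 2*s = -28*a^2 + a*(-11*s - 28) - s^2 - 4*s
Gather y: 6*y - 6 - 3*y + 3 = 3*y - 3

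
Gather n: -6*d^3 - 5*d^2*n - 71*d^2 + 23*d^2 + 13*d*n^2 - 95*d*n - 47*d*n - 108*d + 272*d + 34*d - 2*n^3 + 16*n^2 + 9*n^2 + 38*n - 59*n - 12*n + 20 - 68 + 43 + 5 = -6*d^3 - 48*d^2 + 198*d - 2*n^3 + n^2*(13*d + 25) + n*(-5*d^2 - 142*d - 33)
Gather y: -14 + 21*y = 21*y - 14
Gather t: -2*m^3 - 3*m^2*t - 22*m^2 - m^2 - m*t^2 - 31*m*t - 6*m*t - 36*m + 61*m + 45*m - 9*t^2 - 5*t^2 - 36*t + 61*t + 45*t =-2*m^3 - 23*m^2 + 70*m + t^2*(-m - 14) + t*(-3*m^2 - 37*m + 70)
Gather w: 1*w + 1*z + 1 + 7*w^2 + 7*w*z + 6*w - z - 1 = 7*w^2 + w*(7*z + 7)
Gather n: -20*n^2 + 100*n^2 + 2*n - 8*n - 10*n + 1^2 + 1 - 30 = 80*n^2 - 16*n - 28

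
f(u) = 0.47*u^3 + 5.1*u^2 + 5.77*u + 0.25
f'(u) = 1.41*u^2 + 10.2*u + 5.77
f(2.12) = 39.88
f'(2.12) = 33.73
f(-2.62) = 11.69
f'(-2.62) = -11.28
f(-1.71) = 2.95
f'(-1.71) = -7.55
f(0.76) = 7.79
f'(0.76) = 14.34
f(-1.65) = 2.50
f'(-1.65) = -7.22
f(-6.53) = 49.17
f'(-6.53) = -0.71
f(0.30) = 2.45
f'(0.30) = 8.96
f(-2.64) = 11.91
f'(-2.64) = -11.33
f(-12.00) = -146.75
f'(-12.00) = 86.41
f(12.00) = 1616.05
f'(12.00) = 331.21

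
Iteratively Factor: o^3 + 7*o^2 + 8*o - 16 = (o + 4)*(o^2 + 3*o - 4) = (o - 1)*(o + 4)*(o + 4)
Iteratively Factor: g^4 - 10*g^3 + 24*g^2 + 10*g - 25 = (g - 5)*(g^3 - 5*g^2 - g + 5) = (g - 5)^2*(g^2 - 1) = (g - 5)^2*(g - 1)*(g + 1)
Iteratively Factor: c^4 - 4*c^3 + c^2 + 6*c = (c + 1)*(c^3 - 5*c^2 + 6*c) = c*(c + 1)*(c^2 - 5*c + 6) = c*(c - 2)*(c + 1)*(c - 3)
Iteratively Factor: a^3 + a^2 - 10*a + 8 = (a - 1)*(a^2 + 2*a - 8) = (a - 2)*(a - 1)*(a + 4)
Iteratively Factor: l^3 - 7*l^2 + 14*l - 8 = (l - 4)*(l^2 - 3*l + 2) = (l - 4)*(l - 1)*(l - 2)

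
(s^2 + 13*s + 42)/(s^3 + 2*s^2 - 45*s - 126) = (s + 7)/(s^2 - 4*s - 21)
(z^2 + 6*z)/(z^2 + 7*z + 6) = z/(z + 1)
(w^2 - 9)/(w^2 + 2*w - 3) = (w - 3)/(w - 1)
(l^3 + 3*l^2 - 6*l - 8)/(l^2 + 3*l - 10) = (l^2 + 5*l + 4)/(l + 5)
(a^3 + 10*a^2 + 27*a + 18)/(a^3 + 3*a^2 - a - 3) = (a + 6)/(a - 1)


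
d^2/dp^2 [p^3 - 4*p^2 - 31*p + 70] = 6*p - 8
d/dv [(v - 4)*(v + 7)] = 2*v + 3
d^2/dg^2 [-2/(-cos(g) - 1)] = 2*(sin(g)^2 + cos(g) + 1)/(cos(g) + 1)^3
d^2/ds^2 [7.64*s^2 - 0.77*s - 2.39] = 15.2800000000000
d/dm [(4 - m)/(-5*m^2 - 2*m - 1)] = (-5*m^2 + 40*m + 9)/(25*m^4 + 20*m^3 + 14*m^2 + 4*m + 1)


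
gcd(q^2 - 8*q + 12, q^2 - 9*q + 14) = q - 2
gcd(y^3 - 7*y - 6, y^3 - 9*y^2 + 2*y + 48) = y^2 - y - 6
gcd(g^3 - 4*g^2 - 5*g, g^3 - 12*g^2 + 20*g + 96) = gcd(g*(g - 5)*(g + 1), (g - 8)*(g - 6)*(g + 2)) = 1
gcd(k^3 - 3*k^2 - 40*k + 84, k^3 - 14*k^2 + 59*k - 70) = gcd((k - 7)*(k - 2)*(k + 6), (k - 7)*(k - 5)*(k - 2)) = k^2 - 9*k + 14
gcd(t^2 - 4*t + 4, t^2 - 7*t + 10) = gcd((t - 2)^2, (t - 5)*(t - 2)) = t - 2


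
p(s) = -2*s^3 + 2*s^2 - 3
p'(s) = -6*s^2 + 4*s = 2*s*(2 - 3*s)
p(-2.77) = 54.85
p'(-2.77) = -57.12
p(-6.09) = 522.91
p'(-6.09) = -246.89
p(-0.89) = -0.01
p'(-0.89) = -8.31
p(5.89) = -342.29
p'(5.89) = -184.59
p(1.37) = -4.39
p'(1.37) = -5.78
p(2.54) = -22.87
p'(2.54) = -28.55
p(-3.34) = 93.83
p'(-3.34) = -80.29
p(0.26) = -2.90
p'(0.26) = 0.63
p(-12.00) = 3741.00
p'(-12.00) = -912.00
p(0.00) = -3.00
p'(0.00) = 0.00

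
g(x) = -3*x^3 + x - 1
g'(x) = 1 - 9*x^2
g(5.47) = -486.53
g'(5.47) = -268.29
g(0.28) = -0.79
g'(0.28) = 0.29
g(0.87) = -2.11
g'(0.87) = -5.81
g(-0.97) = 0.77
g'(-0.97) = -7.47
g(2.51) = -45.93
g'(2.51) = -55.70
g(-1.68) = 11.54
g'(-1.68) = -24.40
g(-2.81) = 62.75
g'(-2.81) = -70.06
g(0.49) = -0.86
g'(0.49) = -1.16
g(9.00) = -2179.00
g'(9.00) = -728.00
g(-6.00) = 641.00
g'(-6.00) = -323.00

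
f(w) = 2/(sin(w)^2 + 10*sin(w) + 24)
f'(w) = 2*(-2*sin(w)*cos(w) - 10*cos(w))/(sin(w)^2 + 10*sin(w) + 24)^2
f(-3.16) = 0.08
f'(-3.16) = 0.03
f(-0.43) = 0.10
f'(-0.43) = -0.04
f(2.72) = 0.07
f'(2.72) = 0.02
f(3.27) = 0.09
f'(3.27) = 0.04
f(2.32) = 0.06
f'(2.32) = 0.02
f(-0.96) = 0.12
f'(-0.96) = -0.04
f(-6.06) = 0.08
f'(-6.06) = -0.03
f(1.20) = 0.06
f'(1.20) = -0.01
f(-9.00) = 0.10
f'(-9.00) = 0.04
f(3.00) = 0.08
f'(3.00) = 0.03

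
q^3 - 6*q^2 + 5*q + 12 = (q - 4)*(q - 3)*(q + 1)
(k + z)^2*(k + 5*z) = k^3 + 7*k^2*z + 11*k*z^2 + 5*z^3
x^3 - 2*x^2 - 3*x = x*(x - 3)*(x + 1)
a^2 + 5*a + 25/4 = (a + 5/2)^2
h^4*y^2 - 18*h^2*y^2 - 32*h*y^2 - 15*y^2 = (h - 5)*(h + 3)*(h*y + y)^2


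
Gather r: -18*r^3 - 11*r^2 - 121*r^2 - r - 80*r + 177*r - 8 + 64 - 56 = -18*r^3 - 132*r^2 + 96*r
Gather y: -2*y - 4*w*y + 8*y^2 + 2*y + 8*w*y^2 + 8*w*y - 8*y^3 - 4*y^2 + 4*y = -8*y^3 + y^2*(8*w + 4) + y*(4*w + 4)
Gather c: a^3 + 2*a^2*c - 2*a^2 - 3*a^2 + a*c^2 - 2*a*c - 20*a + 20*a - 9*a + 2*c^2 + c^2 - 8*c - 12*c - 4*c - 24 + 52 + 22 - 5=a^3 - 5*a^2 - 9*a + c^2*(a + 3) + c*(2*a^2 - 2*a - 24) + 45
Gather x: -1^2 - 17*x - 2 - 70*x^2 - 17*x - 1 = -70*x^2 - 34*x - 4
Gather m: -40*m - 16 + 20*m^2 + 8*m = 20*m^2 - 32*m - 16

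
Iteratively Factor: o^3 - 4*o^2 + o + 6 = (o - 3)*(o^2 - o - 2) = (o - 3)*(o + 1)*(o - 2)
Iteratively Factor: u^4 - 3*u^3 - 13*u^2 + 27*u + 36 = (u - 4)*(u^3 + u^2 - 9*u - 9) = (u - 4)*(u - 3)*(u^2 + 4*u + 3) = (u - 4)*(u - 3)*(u + 1)*(u + 3)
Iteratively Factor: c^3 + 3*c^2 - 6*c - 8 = (c - 2)*(c^2 + 5*c + 4) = (c - 2)*(c + 4)*(c + 1)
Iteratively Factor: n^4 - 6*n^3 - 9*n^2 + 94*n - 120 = (n - 5)*(n^3 - n^2 - 14*n + 24) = (n - 5)*(n + 4)*(n^2 - 5*n + 6) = (n - 5)*(n - 3)*(n + 4)*(n - 2)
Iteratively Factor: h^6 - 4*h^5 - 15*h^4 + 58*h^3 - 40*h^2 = (h - 5)*(h^5 + h^4 - 10*h^3 + 8*h^2) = (h - 5)*(h + 4)*(h^4 - 3*h^3 + 2*h^2) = h*(h - 5)*(h + 4)*(h^3 - 3*h^2 + 2*h) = h*(h - 5)*(h - 2)*(h + 4)*(h^2 - h) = h*(h - 5)*(h - 2)*(h - 1)*(h + 4)*(h)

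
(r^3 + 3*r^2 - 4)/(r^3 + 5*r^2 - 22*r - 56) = (r^2 + r - 2)/(r^2 + 3*r - 28)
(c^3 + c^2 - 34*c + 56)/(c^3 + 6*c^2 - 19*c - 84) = (c - 2)/(c + 3)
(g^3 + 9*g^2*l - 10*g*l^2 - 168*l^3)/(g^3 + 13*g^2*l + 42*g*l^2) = (g - 4*l)/g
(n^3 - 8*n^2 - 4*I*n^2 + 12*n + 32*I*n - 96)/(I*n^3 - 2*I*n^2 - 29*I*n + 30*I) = (-I*n^3 + n^2*(-4 + 8*I) + n*(32 - 12*I) + 96*I)/(n^3 - 2*n^2 - 29*n + 30)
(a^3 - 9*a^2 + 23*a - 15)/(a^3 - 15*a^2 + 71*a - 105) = (a - 1)/(a - 7)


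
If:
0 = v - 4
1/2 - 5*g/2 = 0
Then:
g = 1/5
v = 4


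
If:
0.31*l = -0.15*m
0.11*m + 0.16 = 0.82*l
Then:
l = 0.15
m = -0.32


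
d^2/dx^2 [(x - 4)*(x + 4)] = 2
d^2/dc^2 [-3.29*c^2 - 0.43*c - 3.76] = -6.58000000000000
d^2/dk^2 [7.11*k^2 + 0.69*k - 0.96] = 14.2200000000000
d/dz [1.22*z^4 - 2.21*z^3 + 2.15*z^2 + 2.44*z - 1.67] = 4.88*z^3 - 6.63*z^2 + 4.3*z + 2.44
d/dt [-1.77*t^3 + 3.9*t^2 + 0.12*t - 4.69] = -5.31*t^2 + 7.8*t + 0.12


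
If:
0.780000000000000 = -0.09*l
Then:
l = -8.67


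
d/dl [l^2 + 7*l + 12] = 2*l + 7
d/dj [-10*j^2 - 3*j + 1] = -20*j - 3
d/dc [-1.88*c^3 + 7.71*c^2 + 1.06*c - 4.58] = -5.64*c^2 + 15.42*c + 1.06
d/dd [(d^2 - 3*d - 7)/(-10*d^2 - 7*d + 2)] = (-37*d^2 - 136*d - 55)/(100*d^4 + 140*d^3 + 9*d^2 - 28*d + 4)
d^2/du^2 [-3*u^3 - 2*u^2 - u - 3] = -18*u - 4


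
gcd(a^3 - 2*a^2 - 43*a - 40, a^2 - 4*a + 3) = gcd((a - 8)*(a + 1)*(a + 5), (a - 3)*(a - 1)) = 1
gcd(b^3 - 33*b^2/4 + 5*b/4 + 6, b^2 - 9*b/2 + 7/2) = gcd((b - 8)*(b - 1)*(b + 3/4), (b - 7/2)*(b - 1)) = b - 1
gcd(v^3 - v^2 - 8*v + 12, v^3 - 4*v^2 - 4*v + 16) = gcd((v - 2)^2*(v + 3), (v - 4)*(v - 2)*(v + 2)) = v - 2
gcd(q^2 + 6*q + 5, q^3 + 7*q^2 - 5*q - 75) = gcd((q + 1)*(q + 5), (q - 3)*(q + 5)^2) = q + 5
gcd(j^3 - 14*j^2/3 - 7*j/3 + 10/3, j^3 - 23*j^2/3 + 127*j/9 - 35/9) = j - 5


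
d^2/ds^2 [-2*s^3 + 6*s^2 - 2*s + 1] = 12 - 12*s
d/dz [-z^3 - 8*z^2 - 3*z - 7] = -3*z^2 - 16*z - 3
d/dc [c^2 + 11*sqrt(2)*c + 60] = 2*c + 11*sqrt(2)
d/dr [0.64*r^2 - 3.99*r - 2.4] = 1.28*r - 3.99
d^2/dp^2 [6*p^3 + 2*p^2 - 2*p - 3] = 36*p + 4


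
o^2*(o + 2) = o^3 + 2*o^2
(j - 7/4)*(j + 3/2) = j^2 - j/4 - 21/8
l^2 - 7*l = l*(l - 7)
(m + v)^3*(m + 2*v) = m^4 + 5*m^3*v + 9*m^2*v^2 + 7*m*v^3 + 2*v^4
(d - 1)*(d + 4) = d^2 + 3*d - 4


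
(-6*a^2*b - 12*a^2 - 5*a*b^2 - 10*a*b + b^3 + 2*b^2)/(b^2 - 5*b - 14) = (-6*a^2 - 5*a*b + b^2)/(b - 7)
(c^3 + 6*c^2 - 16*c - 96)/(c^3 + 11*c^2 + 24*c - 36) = (c^2 - 16)/(c^2 + 5*c - 6)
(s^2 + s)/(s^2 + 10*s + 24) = s*(s + 1)/(s^2 + 10*s + 24)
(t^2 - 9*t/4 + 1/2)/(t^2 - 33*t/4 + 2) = (t - 2)/(t - 8)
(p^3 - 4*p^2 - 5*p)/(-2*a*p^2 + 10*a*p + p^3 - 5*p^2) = (p + 1)/(-2*a + p)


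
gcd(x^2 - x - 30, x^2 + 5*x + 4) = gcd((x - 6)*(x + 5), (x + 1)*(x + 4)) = 1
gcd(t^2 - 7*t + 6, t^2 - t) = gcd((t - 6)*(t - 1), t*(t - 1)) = t - 1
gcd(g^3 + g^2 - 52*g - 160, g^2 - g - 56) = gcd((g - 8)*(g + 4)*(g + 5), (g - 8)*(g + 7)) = g - 8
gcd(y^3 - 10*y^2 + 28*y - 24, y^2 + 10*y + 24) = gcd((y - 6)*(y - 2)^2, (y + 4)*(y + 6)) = 1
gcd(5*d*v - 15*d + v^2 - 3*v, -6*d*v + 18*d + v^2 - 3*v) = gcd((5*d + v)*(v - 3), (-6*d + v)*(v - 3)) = v - 3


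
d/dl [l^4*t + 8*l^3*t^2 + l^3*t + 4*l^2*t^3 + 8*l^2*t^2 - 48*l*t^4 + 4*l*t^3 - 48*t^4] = t*(4*l^3 + 24*l^2*t + 3*l^2 + 8*l*t^2 + 16*l*t - 48*t^3 + 4*t^2)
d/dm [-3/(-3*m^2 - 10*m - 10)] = 6*(-3*m - 5)/(3*m^2 + 10*m + 10)^2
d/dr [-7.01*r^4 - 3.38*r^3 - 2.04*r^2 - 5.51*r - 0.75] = -28.04*r^3 - 10.14*r^2 - 4.08*r - 5.51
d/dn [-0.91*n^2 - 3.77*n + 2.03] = -1.82*n - 3.77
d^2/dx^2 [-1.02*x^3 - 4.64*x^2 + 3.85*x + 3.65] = -6.12*x - 9.28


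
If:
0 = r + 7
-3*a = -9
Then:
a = 3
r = -7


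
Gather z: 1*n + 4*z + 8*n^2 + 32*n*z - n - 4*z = 8*n^2 + 32*n*z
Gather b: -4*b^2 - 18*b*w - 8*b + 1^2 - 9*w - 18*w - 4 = -4*b^2 + b*(-18*w - 8) - 27*w - 3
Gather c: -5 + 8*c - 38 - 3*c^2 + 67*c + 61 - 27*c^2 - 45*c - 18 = -30*c^2 + 30*c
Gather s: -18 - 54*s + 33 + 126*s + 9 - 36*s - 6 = 36*s + 18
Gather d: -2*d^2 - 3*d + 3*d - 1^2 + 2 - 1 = -2*d^2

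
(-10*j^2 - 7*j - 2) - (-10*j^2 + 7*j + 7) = -14*j - 9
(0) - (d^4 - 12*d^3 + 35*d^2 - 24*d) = -d^4 + 12*d^3 - 35*d^2 + 24*d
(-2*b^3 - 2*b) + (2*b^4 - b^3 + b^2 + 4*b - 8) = 2*b^4 - 3*b^3 + b^2 + 2*b - 8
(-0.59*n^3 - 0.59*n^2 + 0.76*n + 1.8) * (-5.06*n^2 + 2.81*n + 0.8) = 2.9854*n^5 + 1.3275*n^4 - 5.9755*n^3 - 7.4444*n^2 + 5.666*n + 1.44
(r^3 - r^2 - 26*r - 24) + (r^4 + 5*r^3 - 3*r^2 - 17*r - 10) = r^4 + 6*r^3 - 4*r^2 - 43*r - 34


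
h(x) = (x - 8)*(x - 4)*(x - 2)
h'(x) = (x - 8)*(x - 4) + (x - 8)*(x - 2) + (x - 4)*(x - 2)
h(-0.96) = -131.55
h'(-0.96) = 85.64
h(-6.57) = -1319.82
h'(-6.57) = 369.45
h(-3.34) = -444.48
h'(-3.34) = 182.99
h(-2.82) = -355.68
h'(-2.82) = 158.82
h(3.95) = 0.39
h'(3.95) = -7.79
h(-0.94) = -129.84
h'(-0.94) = 84.97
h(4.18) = -1.50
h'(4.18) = -8.62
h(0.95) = -22.58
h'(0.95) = 32.11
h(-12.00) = -4480.00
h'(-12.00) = 824.00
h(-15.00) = -7429.00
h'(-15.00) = 1151.00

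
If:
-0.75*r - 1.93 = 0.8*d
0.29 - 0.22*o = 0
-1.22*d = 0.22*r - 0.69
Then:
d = 1.27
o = 1.32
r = -3.93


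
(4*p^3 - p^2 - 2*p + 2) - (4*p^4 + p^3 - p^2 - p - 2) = -4*p^4 + 3*p^3 - p + 4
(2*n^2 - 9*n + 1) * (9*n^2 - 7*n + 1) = 18*n^4 - 95*n^3 + 74*n^2 - 16*n + 1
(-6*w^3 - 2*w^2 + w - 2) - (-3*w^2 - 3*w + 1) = -6*w^3 + w^2 + 4*w - 3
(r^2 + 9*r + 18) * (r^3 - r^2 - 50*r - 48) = r^5 + 8*r^4 - 41*r^3 - 516*r^2 - 1332*r - 864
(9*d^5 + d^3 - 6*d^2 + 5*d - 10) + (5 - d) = 9*d^5 + d^3 - 6*d^2 + 4*d - 5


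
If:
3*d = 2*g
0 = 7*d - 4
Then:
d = 4/7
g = 6/7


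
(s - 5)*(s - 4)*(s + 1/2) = s^3 - 17*s^2/2 + 31*s/2 + 10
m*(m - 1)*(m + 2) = m^3 + m^2 - 2*m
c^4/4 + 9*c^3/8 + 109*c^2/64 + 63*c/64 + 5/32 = (c/4 + 1/2)*(c + 1/4)*(c + 1)*(c + 5/4)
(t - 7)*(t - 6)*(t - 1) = t^3 - 14*t^2 + 55*t - 42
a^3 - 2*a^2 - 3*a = a*(a - 3)*(a + 1)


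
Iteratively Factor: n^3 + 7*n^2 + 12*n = (n + 3)*(n^2 + 4*n) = n*(n + 3)*(n + 4)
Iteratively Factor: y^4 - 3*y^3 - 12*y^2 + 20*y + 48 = (y - 4)*(y^3 + y^2 - 8*y - 12) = (y - 4)*(y - 3)*(y^2 + 4*y + 4) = (y - 4)*(y - 3)*(y + 2)*(y + 2)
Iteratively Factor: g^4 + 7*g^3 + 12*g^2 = (g + 4)*(g^3 + 3*g^2) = g*(g + 4)*(g^2 + 3*g) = g*(g + 3)*(g + 4)*(g)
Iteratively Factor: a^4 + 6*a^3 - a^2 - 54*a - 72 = (a - 3)*(a^3 + 9*a^2 + 26*a + 24) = (a - 3)*(a + 2)*(a^2 + 7*a + 12) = (a - 3)*(a + 2)*(a + 4)*(a + 3)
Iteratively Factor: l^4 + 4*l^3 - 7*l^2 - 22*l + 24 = (l - 2)*(l^3 + 6*l^2 + 5*l - 12) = (l - 2)*(l + 3)*(l^2 + 3*l - 4) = (l - 2)*(l - 1)*(l + 3)*(l + 4)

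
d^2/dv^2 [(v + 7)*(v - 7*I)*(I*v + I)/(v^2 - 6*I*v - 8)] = (v^3*(16 + 42*I) + v^2*(342 + 384*I) + v*(2688 - 1044*I) - 1176 - 4352*I)/(v^6 - 18*I*v^5 - 132*v^4 + 504*I*v^3 + 1056*v^2 - 1152*I*v - 512)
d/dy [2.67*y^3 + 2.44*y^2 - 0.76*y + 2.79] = 8.01*y^2 + 4.88*y - 0.76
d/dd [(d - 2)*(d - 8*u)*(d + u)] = 3*d^2 - 14*d*u - 4*d - 8*u^2 + 14*u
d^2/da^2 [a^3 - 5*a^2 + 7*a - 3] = 6*a - 10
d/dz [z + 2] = 1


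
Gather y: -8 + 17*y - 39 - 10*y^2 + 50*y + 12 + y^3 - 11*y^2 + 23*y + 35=y^3 - 21*y^2 + 90*y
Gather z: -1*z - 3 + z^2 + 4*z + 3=z^2 + 3*z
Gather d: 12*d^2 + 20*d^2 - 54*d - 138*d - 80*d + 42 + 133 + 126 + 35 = 32*d^2 - 272*d + 336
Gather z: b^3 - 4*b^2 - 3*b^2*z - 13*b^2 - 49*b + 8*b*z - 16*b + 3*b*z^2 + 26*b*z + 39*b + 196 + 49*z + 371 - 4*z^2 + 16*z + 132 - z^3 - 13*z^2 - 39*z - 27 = b^3 - 17*b^2 - 26*b - z^3 + z^2*(3*b - 17) + z*(-3*b^2 + 34*b + 26) + 672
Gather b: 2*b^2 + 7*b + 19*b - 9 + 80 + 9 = 2*b^2 + 26*b + 80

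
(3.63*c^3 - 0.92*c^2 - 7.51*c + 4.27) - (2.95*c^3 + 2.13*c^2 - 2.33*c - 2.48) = 0.68*c^3 - 3.05*c^2 - 5.18*c + 6.75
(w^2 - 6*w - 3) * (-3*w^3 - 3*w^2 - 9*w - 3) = -3*w^5 + 15*w^4 + 18*w^3 + 60*w^2 + 45*w + 9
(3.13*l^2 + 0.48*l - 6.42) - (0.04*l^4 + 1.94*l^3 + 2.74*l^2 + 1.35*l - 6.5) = -0.04*l^4 - 1.94*l^3 + 0.39*l^2 - 0.87*l + 0.0800000000000001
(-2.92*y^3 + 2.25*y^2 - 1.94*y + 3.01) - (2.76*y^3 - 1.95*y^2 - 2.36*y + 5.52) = -5.68*y^3 + 4.2*y^2 + 0.42*y - 2.51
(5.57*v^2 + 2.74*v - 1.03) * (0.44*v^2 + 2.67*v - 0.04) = 2.4508*v^4 + 16.0775*v^3 + 6.6398*v^2 - 2.8597*v + 0.0412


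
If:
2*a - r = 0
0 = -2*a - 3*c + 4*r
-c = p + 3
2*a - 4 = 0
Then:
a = 2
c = 4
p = -7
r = 4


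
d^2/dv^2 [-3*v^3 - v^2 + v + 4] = -18*v - 2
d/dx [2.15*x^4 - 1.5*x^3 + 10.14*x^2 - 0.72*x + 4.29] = 8.6*x^3 - 4.5*x^2 + 20.28*x - 0.72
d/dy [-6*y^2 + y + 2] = 1 - 12*y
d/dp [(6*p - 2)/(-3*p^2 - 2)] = 6*(3*p^2 - 2*p - 2)/(9*p^4 + 12*p^2 + 4)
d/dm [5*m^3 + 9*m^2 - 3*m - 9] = 15*m^2 + 18*m - 3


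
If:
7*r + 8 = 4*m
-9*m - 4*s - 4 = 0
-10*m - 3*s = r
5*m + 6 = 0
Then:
No Solution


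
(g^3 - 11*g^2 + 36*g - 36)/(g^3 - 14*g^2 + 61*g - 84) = (g^2 - 8*g + 12)/(g^2 - 11*g + 28)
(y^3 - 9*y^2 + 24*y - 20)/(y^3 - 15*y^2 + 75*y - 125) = (y^2 - 4*y + 4)/(y^2 - 10*y + 25)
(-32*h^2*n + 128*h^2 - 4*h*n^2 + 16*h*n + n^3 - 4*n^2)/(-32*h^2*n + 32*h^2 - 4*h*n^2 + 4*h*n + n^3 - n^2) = (n - 4)/(n - 1)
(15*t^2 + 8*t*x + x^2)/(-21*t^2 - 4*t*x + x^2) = (5*t + x)/(-7*t + x)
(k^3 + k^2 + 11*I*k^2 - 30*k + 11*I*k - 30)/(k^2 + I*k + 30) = (k^2 + k*(1 + 5*I) + 5*I)/(k - 5*I)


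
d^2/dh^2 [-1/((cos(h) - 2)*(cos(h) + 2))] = 2*(2*sin(h)^4 - 9*sin(h)^2 + 3)/((cos(h) - 2)^3*(cos(h) + 2)^3)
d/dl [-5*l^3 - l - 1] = -15*l^2 - 1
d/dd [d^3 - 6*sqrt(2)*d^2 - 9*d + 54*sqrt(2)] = 3*d^2 - 12*sqrt(2)*d - 9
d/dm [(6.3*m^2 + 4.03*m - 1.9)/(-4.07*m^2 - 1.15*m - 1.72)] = (9.1571*m^2 - 37.138*m - 9.1166)/(16.5649*m^4 + 9.361*m^3 + 15.3233*m^2 + 3.956*m + 2.9584)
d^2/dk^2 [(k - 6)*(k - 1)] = 2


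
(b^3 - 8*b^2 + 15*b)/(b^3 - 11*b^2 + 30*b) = (b - 3)/(b - 6)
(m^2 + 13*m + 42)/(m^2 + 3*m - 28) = (m + 6)/(m - 4)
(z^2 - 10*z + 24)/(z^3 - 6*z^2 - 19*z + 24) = (z^2 - 10*z + 24)/(z^3 - 6*z^2 - 19*z + 24)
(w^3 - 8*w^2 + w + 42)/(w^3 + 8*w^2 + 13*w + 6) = (w^3 - 8*w^2 + w + 42)/(w^3 + 8*w^2 + 13*w + 6)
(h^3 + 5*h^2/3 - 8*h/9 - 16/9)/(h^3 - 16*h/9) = (3*h^2 + h - 4)/(h*(3*h - 4))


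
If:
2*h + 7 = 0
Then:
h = -7/2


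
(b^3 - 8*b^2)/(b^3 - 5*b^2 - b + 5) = b^2*(b - 8)/(b^3 - 5*b^2 - b + 5)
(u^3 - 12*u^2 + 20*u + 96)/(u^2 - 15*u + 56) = (u^2 - 4*u - 12)/(u - 7)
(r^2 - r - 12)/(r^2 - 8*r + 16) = (r + 3)/(r - 4)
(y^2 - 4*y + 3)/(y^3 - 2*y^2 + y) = (y - 3)/(y*(y - 1))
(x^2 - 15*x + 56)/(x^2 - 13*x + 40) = (x - 7)/(x - 5)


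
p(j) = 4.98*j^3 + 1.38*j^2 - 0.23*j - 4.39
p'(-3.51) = 174.14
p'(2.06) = 68.85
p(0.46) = -3.72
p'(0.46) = 4.20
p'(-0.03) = -0.30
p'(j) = 14.94*j^2 + 2.76*j - 0.23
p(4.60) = 508.49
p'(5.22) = 421.27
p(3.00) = 141.80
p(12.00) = 8797.01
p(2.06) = 44.53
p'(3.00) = 142.51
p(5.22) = 740.35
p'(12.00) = 2184.25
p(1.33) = 9.46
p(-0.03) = -4.38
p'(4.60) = 328.60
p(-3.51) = -201.93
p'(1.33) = 29.87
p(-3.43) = -188.33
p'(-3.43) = 166.07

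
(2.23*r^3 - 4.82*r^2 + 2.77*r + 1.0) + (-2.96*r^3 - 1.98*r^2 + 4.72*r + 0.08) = -0.73*r^3 - 6.8*r^2 + 7.49*r + 1.08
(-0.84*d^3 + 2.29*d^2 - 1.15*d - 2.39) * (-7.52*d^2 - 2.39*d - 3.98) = 6.3168*d^5 - 15.2132*d^4 + 6.5181*d^3 + 11.6071*d^2 + 10.2891*d + 9.5122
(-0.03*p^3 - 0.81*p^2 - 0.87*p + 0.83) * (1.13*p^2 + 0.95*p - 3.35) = -0.0339*p^5 - 0.9438*p^4 - 1.6521*p^3 + 2.8249*p^2 + 3.703*p - 2.7805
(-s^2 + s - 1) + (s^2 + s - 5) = 2*s - 6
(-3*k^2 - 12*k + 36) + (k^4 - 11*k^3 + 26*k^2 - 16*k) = k^4 - 11*k^3 + 23*k^2 - 28*k + 36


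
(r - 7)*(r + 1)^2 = r^3 - 5*r^2 - 13*r - 7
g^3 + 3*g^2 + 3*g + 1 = (g + 1)^3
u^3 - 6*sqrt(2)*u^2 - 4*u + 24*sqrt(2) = (u - 2)*(u + 2)*(u - 6*sqrt(2))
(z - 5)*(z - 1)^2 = z^3 - 7*z^2 + 11*z - 5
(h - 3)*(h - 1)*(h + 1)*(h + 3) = h^4 - 10*h^2 + 9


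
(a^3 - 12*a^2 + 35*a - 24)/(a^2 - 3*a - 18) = (-a^3 + 12*a^2 - 35*a + 24)/(-a^2 + 3*a + 18)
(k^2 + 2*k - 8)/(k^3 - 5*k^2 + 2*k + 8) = (k + 4)/(k^2 - 3*k - 4)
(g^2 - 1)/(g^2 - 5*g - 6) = (g - 1)/(g - 6)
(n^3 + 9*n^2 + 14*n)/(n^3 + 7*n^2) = (n + 2)/n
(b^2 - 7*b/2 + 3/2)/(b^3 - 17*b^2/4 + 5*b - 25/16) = 8*(b - 3)/(8*b^2 - 30*b + 25)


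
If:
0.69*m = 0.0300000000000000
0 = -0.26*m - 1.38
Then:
No Solution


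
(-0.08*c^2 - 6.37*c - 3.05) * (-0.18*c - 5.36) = 0.0144*c^3 + 1.5754*c^2 + 34.6922*c + 16.348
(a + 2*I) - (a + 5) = -5 + 2*I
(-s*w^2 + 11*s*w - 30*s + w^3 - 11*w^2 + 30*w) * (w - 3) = -s*w^3 + 14*s*w^2 - 63*s*w + 90*s + w^4 - 14*w^3 + 63*w^2 - 90*w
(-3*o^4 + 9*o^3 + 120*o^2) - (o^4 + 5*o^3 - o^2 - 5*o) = -4*o^4 + 4*o^3 + 121*o^2 + 5*o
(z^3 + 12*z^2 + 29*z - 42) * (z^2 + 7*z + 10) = z^5 + 19*z^4 + 123*z^3 + 281*z^2 - 4*z - 420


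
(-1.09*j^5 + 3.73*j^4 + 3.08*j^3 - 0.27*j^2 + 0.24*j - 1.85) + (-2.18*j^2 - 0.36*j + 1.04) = -1.09*j^5 + 3.73*j^4 + 3.08*j^3 - 2.45*j^2 - 0.12*j - 0.81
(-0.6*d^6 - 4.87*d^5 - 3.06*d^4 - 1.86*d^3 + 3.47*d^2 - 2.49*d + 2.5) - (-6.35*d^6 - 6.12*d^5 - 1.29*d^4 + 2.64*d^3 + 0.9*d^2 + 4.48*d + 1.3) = 5.75*d^6 + 1.25*d^5 - 1.77*d^4 - 4.5*d^3 + 2.57*d^2 - 6.97*d + 1.2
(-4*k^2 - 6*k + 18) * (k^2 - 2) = -4*k^4 - 6*k^3 + 26*k^2 + 12*k - 36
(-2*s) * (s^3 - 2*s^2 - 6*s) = -2*s^4 + 4*s^3 + 12*s^2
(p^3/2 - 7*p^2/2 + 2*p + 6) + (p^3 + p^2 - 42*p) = 3*p^3/2 - 5*p^2/2 - 40*p + 6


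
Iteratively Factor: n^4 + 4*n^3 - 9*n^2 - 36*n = (n + 3)*(n^3 + n^2 - 12*n) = (n + 3)*(n + 4)*(n^2 - 3*n) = n*(n + 3)*(n + 4)*(n - 3)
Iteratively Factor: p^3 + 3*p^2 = (p)*(p^2 + 3*p) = p*(p + 3)*(p)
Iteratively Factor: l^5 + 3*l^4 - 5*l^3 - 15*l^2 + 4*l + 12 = (l - 1)*(l^4 + 4*l^3 - l^2 - 16*l - 12) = (l - 1)*(l + 2)*(l^3 + 2*l^2 - 5*l - 6) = (l - 1)*(l + 2)*(l + 3)*(l^2 - l - 2) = (l - 1)*(l + 1)*(l + 2)*(l + 3)*(l - 2)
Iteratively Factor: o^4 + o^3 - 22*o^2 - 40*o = (o)*(o^3 + o^2 - 22*o - 40) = o*(o + 2)*(o^2 - o - 20) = o*(o + 2)*(o + 4)*(o - 5)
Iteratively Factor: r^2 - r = (r)*(r - 1)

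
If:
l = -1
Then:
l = -1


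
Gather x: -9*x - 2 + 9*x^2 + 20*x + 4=9*x^2 + 11*x + 2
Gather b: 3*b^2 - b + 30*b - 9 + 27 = 3*b^2 + 29*b + 18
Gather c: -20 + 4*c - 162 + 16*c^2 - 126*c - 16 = 16*c^2 - 122*c - 198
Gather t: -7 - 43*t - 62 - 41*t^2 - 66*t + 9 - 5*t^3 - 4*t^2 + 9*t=-5*t^3 - 45*t^2 - 100*t - 60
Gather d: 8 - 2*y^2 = 8 - 2*y^2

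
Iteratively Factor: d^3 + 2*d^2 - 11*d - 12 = (d + 1)*(d^2 + d - 12) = (d + 1)*(d + 4)*(d - 3)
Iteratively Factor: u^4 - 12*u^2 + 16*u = (u - 2)*(u^3 + 2*u^2 - 8*u) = (u - 2)^2*(u^2 + 4*u) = (u - 2)^2*(u + 4)*(u)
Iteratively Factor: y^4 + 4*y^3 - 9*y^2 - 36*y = (y)*(y^3 + 4*y^2 - 9*y - 36) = y*(y - 3)*(y^2 + 7*y + 12) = y*(y - 3)*(y + 3)*(y + 4)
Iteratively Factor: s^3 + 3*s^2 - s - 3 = (s - 1)*(s^2 + 4*s + 3) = (s - 1)*(s + 1)*(s + 3)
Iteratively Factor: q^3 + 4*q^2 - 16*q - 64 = (q + 4)*(q^2 - 16) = (q - 4)*(q + 4)*(q + 4)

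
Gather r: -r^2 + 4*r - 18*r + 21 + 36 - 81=-r^2 - 14*r - 24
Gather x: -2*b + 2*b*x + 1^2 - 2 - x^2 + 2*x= -2*b - x^2 + x*(2*b + 2) - 1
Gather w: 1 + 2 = 3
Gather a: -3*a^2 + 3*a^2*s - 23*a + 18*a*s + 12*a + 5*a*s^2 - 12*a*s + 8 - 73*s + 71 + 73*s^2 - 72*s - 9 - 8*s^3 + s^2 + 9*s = a^2*(3*s - 3) + a*(5*s^2 + 6*s - 11) - 8*s^3 + 74*s^2 - 136*s + 70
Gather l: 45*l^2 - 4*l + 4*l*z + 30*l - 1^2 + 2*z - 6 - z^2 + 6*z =45*l^2 + l*(4*z + 26) - z^2 + 8*z - 7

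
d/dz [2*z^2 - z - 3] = 4*z - 1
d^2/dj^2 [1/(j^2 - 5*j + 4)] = 2*(-j^2 + 5*j + (2*j - 5)^2 - 4)/(j^2 - 5*j + 4)^3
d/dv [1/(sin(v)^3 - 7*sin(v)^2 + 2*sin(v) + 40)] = (-3*sin(v)^2 + 14*sin(v) - 2)*cos(v)/(sin(v)^3 - 7*sin(v)^2 + 2*sin(v) + 40)^2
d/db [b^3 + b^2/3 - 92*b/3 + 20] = 3*b^2 + 2*b/3 - 92/3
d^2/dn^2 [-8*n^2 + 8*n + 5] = -16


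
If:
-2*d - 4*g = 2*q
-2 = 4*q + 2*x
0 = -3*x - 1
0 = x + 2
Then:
No Solution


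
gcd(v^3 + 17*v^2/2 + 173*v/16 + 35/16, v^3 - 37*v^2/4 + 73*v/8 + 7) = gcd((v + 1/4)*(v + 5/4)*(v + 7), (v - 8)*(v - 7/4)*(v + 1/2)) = 1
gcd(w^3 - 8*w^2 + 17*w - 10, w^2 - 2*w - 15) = w - 5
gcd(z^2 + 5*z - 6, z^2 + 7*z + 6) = z + 6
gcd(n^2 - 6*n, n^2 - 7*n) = n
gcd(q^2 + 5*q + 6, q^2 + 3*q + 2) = q + 2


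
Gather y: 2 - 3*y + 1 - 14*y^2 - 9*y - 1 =-14*y^2 - 12*y + 2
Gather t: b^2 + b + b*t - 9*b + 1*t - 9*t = b^2 - 8*b + t*(b - 8)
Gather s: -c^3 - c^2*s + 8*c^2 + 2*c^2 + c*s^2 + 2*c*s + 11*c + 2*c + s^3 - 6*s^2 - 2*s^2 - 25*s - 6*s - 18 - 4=-c^3 + 10*c^2 + 13*c + s^3 + s^2*(c - 8) + s*(-c^2 + 2*c - 31) - 22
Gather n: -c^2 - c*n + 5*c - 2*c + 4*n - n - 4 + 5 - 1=-c^2 + 3*c + n*(3 - c)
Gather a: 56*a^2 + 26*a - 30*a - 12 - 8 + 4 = 56*a^2 - 4*a - 16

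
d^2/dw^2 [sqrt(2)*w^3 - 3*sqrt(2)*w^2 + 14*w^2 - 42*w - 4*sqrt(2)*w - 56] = 6*sqrt(2)*w - 6*sqrt(2) + 28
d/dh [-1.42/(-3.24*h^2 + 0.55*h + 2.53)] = (0.781 - 9.2016*h)/(-3.24*h^2 + 0.55*h + 2.53)^2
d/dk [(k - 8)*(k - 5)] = 2*k - 13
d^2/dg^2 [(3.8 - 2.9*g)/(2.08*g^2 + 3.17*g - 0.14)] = (-(2.9*g - 3.8)*(4.16*g + 3.17)*(8.32*g + 6.34) + (36.192*g + 2.578)*(2.08*g^2 + 3.17*g - 0.14))/(2.08*g^2 + 3.17*g - 0.14)^3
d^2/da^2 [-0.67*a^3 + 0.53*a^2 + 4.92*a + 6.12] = 1.06 - 4.02*a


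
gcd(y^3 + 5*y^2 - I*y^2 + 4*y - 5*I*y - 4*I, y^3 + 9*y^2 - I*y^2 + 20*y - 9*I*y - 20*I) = y^2 + y*(4 - I) - 4*I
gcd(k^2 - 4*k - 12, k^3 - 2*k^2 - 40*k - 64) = k + 2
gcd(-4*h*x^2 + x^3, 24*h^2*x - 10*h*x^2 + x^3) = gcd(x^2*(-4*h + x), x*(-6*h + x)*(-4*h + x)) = -4*h*x + x^2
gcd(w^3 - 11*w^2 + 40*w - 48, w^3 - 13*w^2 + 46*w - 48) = w - 3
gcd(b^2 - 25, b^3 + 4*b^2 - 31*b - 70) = b - 5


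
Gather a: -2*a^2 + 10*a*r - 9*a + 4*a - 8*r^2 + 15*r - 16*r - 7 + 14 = -2*a^2 + a*(10*r - 5) - 8*r^2 - r + 7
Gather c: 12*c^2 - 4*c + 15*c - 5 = 12*c^2 + 11*c - 5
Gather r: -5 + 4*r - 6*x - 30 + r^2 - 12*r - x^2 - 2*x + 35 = r^2 - 8*r - x^2 - 8*x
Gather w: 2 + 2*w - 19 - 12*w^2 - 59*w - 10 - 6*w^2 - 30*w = -18*w^2 - 87*w - 27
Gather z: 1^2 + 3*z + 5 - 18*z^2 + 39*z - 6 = -18*z^2 + 42*z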